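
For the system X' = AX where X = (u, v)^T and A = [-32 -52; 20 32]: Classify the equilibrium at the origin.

center

A = [[-32,-52],[20,32]]; det(A-λI) = λ^2 + 16.
λ = 0 ± 4i: zero real part.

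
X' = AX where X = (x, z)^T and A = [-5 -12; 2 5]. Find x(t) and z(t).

Coefficient matrix A = [[-5, -12], [2, 5]].
Characteristic polynomial det(A - λI) = λ^2 - 1 = 0.
Eigenvalues λ = -1, 1.
For λ=-1: (A-λI) row 1 is [-4, -12], so an eigenvector is (3, -1).
For λ=1: (A-λI) row 1 is [-6, -12], so an eigenvector is (-2, 1).
General solution: K_1e^(-t)(3,-1) + K_2e^(t)(-2,1).

x(t) = 3K_1e^(-t) - 2K_2e^(t), z(t) = -K_1e^(-t) + K_2e^(t)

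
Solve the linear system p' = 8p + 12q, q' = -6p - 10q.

Coefficient matrix A = [[8, 12], [-6, -10]].
Characteristic polynomial det(A - λI) = λ^2 + 2λ - 8 = 0.
Eigenvalues λ = -4, 2.
For λ=-4: (A-λI) row 1 is [12, 12], so an eigenvector is (-1, 1).
For λ=2: (A-λI) row 1 is [6, 12], so an eigenvector is (-2, 1).
General solution: C_1e^(-4t)(-1,1) + C_2e^(2t)(-2,1).

p(t) = -C_1e^(-4t) - 2C_2e^(2t), q(t) = C_1e^(-4t) + C_2e^(2t)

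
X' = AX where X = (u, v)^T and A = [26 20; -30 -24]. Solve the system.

Coefficient matrix A = [[26, 20], [-30, -24]].
Characteristic polynomial det(A - λI) = λ^2 - 2λ - 24 = 0.
Eigenvalues λ = 6, -4.
For λ=6: (A-λI) row 1 is [20, 20], so an eigenvector is (-1, 1).
For λ=-4: (A-λI) row 1 is [30, 20], so an eigenvector is (-2, 3).
General solution: c_1e^(6t)(-1,1) + c_2e^(-4t)(-2,3).

u(t) = -c_1e^(6t) - 2c_2e^(-4t), v(t) = c_1e^(6t) + 3c_2e^(-4t)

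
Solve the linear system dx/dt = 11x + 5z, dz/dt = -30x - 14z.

x(t) = -c_1e^(-4t) + c_2e^(t), z(t) = 3c_1e^(-4t) - 2c_2e^(t)

Coefficient matrix A = [[11, 5], [-30, -14]].
Characteristic polynomial det(A - λI) = λ^2 + 3λ - 4 = 0.
Eigenvalues λ = -4, 1.
For λ=-4: (A-λI) row 1 is [15, 5], so an eigenvector is (-1, 3).
For λ=1: (A-λI) row 1 is [10, 5], so an eigenvector is (1, -2).
General solution: c_1e^(-4t)(-1,3) + c_2e^(t)(1,-2).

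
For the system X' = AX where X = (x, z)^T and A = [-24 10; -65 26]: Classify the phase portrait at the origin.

unstable spiral

A = [[-24,10],[-65,26]]; det(A-λI) = λ^2 - 2λ + 26.
λ = 1 ± 5i: positive real part.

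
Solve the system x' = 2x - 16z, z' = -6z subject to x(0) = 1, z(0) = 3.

Coefficient matrix A = [[2, -16], [0, -6]].
Characteristic polynomial det(A - λI) = λ^2 + 4λ - 12 = 0.
Eigenvalues λ = -6, 2.
For λ=-6: (A-λI) row 1 is [8, -16], so an eigenvector is (2, 1).
For λ=2: (A-λI) row 1 is [0, -16], so an eigenvector is (-1, 0).
General solution: c_1e^(-6t)(2,1) + c_2e^(2t)(-1,0).
Applying x(0)=1, z(0)=3 gives c_1=3, c_2=5.

x(t) = -5e^(2t) + 6e^(-6t), z(t) = 3e^(-6t)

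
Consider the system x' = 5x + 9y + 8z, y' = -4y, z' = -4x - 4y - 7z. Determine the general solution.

x(t) = 2c_1e^(t) - c_2e^(-4t) + c_3e^(-3t), y(t) = c_2e^(-4t), z(t) = -c_1e^(t) - c_3e^(-3t)

Coefficient matrix A = [[5, 9, 8], [0, -4, 0], [-4, -4, -7]].
det(A - λI) = 0 gives eigenvalues λ = 1, -4, -3.
For λ=1: eigenvector (2,0,-1).
For λ=-4: eigenvector (-1,1,0).
For λ=-3: eigenvector (1,0,-1).
General solution: c_1e^(t)(2,0,-1) + c_2e^(-4t)(-1,1,0) + c_3e^(-3t)(1,0,-1).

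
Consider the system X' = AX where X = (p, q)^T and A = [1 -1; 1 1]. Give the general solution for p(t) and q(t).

p(t) = C_1e^(t)sin(t) - C_2e^(t)cos(t), q(t) = -C_1e^(t)cos(t) - C_2e^(t)sin(t)

Coefficient matrix A = [[1, -1], [1, 1]].
Characteristic polynomial det(A - λI) = λ^2 - 2λ + 2 = 0.
Eigenvalues λ = 1 ± i (complex conjugate pair).
For λ=1+i: an eigenvector is (0,-1) - i(1,0) = (0 - i, -1).
A real fundamental pair from Re and Im of e^((1+i)t)v: X_1 = e^(t)(cos(t)·(0,-1) + sin(t)·(1,0)), X_2 = e^(t)(sin(t)·(0,-1) - cos(t)·(1,0)).
General solution: C_1X_1 + C_2X_2.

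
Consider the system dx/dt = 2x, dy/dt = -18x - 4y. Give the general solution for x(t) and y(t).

x(t) = c_1e^(2t), y(t) = -3c_1e^(2t) + c_2e^(-4t)

Coefficient matrix A = [[2, 0], [-18, -4]].
Characteristic polynomial det(A - λI) = λ^2 + 2λ - 8 = 0.
Eigenvalues λ = 2, -4.
For λ=2: (A-λI) row 2 is [-18, -6], so an eigenvector is (1, -3).
For λ=-4: (A-λI) row 1 is [6, 0], so an eigenvector is (0, 1).
General solution: c_1e^(2t)(1,-3) + c_2e^(-4t)(0,1).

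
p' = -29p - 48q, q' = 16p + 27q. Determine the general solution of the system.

Coefficient matrix A = [[-29, -48], [16, 27]].
Characteristic polynomial det(A - λI) = λ^2 + 2λ - 15 = 0.
Eigenvalues λ = -5, 3.
For λ=-5: (A-λI) row 1 is [-24, -48], so an eigenvector is (2, -1).
For λ=3: (A-λI) row 1 is [-32, -48], so an eigenvector is (3, -2).
General solution: K_1e^(-5t)(2,-1) + K_2e^(3t)(3,-2).

p(t) = 2K_1e^(-5t) + 3K_2e^(3t), q(t) = -K_1e^(-5t) - 2K_2e^(3t)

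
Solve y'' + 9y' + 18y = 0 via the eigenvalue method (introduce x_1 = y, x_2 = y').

Let x_1 = y, x_2 = y'. Then x_1' = x_2 and x_2' = -18x_1 - 9x_2.
A = [[0,1],[-18,-9]]; det(A-λI) = λ^2 + 9λ + 18.
Eigenvalues λ = -6, -3 with eigenvectors (1,-6), (1,-3).

y(t) = c_1e^(-6t) + c_2e^(-3t)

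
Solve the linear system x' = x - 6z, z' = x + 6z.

x(t) = 3K_1e^(3t) - 2K_2e^(4t), z(t) = -K_1e^(3t) + K_2e^(4t)

Coefficient matrix A = [[1, -6], [1, 6]].
Characteristic polynomial det(A - λI) = λ^2 - 7λ + 12 = 0.
Eigenvalues λ = 3, 4.
For λ=3: (A-λI) row 1 is [-2, -6], so an eigenvector is (3, -1).
For λ=4: (A-λI) row 1 is [-3, -6], so an eigenvector is (-2, 1).
General solution: K_1e^(3t)(3,-1) + K_2e^(4t)(-2,1).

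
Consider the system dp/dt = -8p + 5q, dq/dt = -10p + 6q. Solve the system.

Coefficient matrix A = [[-8, 5], [-10, 6]].
Characteristic polynomial det(A - λI) = λ^2 + 2λ + 2 = 0.
Eigenvalues λ = -1 ± i (complex conjugate pair).
For λ=-1+i: an eigenvector is (-1,-1) - i(2,3) = (-1 - 2i, -1 - 3i).
A real fundamental pair from Re and Im of e^((-1+i)t)v: X_1 = e^(-t)(cos(t)·(-1,-1) + sin(t)·(2,3)), X_2 = e^(-t)(sin(t)·(-1,-1) - cos(t)·(2,3)).
General solution: c_1X_1 + c_2X_2.

p(t) = 2c_1e^(-t)sin(t) - c_1e^(-t)cos(t) - c_2e^(-t)sin(t) - 2c_2e^(-t)cos(t), q(t) = 3c_1e^(-t)sin(t) - c_1e^(-t)cos(t) - c_2e^(-t)sin(t) - 3c_2e^(-t)cos(t)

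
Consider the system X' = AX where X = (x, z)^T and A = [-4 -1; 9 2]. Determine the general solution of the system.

x(t) = C_1e^(-t) + C_2te^(-t) - C_2e^(-t), z(t) = -3C_1e^(-t) - 3C_2te^(-t) + 2C_2e^(-t)

Coefficient matrix A = [[-4, -1], [9, 2]].
Characteristic polynomial det(A - λI) = λ^2 + 2λ + 1 = 0.
Single eigenvalue λ = -1 with algebraic multiplicity 2.
Eigenvector v = (1,-3); generalized eigenvector w with (A-λI)w=v is (-1,2).
General solution: e^(-t)[C_1·v + C_2·(t·v + w)].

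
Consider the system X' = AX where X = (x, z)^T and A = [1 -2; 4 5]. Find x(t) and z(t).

x(t) = -K_1e^(3t)cos(2t) - K_2e^(3t)sin(2t), z(t) = -K_1e^(3t)sin(2t) + K_1e^(3t)cos(2t) + K_2e^(3t)sin(2t) + K_2e^(3t)cos(2t)

Coefficient matrix A = [[1, -2], [4, 5]].
Characteristic polynomial det(A - λI) = λ^2 - 6λ + 13 = 0.
Eigenvalues λ = 3 ± 2i (complex conjugate pair).
For λ=3+2i: an eigenvector is (-1,1) - i(0,-1) = (-1, 1 + i).
A real fundamental pair from Re and Im of e^((3+2i)t)v: X_1 = e^(3t)(cos(2t)·(-1,1) + sin(2t)·(0,-1)), X_2 = e^(3t)(sin(2t)·(-1,1) - cos(2t)·(0,-1)).
General solution: K_1X_1 + K_2X_2.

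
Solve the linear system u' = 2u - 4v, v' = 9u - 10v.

Coefficient matrix A = [[2, -4], [9, -10]].
Characteristic polynomial det(A - λI) = λ^2 + 8λ + 16 = 0.
Single eigenvalue λ = -4 with algebraic multiplicity 2.
Eigenvector v = (2,3); generalized eigenvector w with (A-λI)w=v is (1,1).
General solution: e^(-4t)[K_1·v + K_2·(t·v + w)].

u(t) = 2K_1e^(-4t) + 2K_2te^(-4t) + K_2e^(-4t), v(t) = 3K_1e^(-4t) + 3K_2te^(-4t) + K_2e^(-4t)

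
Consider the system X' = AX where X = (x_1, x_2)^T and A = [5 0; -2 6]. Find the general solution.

Coefficient matrix A = [[5, 0], [-2, 6]].
Characteristic polynomial det(A - λI) = λ^2 - 11λ + 30 = 0.
Eigenvalues λ = 5, 6.
For λ=5: (A-λI) row 2 is [-2, 1], so an eigenvector is (1, 2).
For λ=6: (A-λI) row 1 is [-1, 0], so an eigenvector is (0, -1).
General solution: C_1e^(5t)(1,2) + C_2e^(6t)(0,-1).

x_1(t) = C_1e^(5t), x_2(t) = 2C_1e^(5t) - C_2e^(6t)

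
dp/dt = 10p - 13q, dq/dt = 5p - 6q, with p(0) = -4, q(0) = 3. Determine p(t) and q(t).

p(t) = -71e^(2t)sin(t) - 4e^(2t)cos(t), q(t) = -44e^(2t)sin(t) + 3e^(2t)cos(t)

Coefficient matrix A = [[10, -13], [5, -6]].
Characteristic polynomial det(A - λI) = λ^2 - 4λ + 5 = 0.
Eigenvalues λ = 2 ± i (complex conjugate pair).
For λ=2+i: an eigenvector is (2,1) - i(3,2) = (2 - 3i, 1 - 2i).
A real fundamental pair from Re and Im of e^((2+i)t)v: X_1 = e^(2t)(cos(t)·(2,1) + sin(t)·(3,2)), X_2 = e^(2t)(sin(t)·(2,1) - cos(t)·(3,2)).
General solution: K_1X_1 + K_2X_2.
Applying p(0)=-4, q(0)=3 gives K_1=-17, K_2=-10.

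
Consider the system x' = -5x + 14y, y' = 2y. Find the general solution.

x(t) = 2C_1e^(2t) + C_2e^(-5t), y(t) = C_1e^(2t)

Coefficient matrix A = [[-5, 14], [0, 2]].
Characteristic polynomial det(A - λI) = λ^2 + 3λ - 10 = 0.
Eigenvalues λ = 2, -5.
For λ=2: (A-λI) row 1 is [-7, 14], so an eigenvector is (2, 1).
For λ=-5: (A-λI) row 1 is [0, 14], so an eigenvector is (1, 0).
General solution: C_1e^(2t)(2,1) + C_2e^(-5t)(1,0).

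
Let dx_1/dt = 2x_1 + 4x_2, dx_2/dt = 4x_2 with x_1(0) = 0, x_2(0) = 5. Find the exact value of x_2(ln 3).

405

A = [[2,4],[0,4]]; eigenvalues λ = 2, 4.
Eigenvectors: (-1,0) for λ=2, (-2,-1) for λ=4.
From the initial condition, c_1 = 10, c_2 = -5.
x_2(ln 3) = (10)(3^2)(0) + (-5)(3^4)(-1) = 405.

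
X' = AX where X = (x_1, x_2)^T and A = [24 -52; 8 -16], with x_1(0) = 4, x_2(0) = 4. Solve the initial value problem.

x_1(t) = -32e^(4t)sin(4t) + 4e^(4t)cos(4t), x_2(t) = -12e^(4t)sin(4t) + 4e^(4t)cos(4t)

Coefficient matrix A = [[24, -52], [8, -16]].
Characteristic polynomial det(A - λI) = λ^2 - 8λ + 32 = 0.
Eigenvalues λ = 4 ± 4i (complex conjugate pair).
For λ=4+4i: an eigenvector is (-2,-1) - i(3,1) = (-2 - 3i, -1 - i).
A real fundamental pair from Re and Im of e^((4+4i)t)v: X_1 = e^(4t)(cos(4t)·(-2,-1) + sin(4t)·(3,1)), X_2 = e^(4t)(sin(4t)·(-2,-1) - cos(4t)·(3,1)).
General solution: c_1X_1 + c_2X_2.
Applying x_1(0)=4, x_2(0)=4 gives c_1=-8, c_2=4.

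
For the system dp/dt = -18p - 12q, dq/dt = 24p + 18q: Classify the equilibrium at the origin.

saddle

A = [[-18,-12],[24,18]]; det(A-λI) = λ^2 - 36.
λ = -6, 6: opposite signs.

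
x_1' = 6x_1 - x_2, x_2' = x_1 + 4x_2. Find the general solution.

Coefficient matrix A = [[6, -1], [1, 4]].
Characteristic polynomial det(A - λI) = λ^2 - 10λ + 25 = 0.
Single eigenvalue λ = 5 with algebraic multiplicity 2.
Eigenvector v = (-1,-1); generalized eigenvector w with (A-λI)w=v is (1,2).
General solution: e^(5t)[c_1·v + c_2·(t·v + w)].

x_1(t) = -c_1e^(5t) - c_2te^(5t) + c_2e^(5t), x_2(t) = -c_1e^(5t) - c_2te^(5t) + 2c_2e^(5t)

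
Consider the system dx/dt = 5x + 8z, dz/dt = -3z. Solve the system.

x(t) = c_1e^(5t) - c_2e^(-3t), z(t) = c_2e^(-3t)

Coefficient matrix A = [[5, 8], [0, -3]].
Characteristic polynomial det(A - λI) = λ^2 - 2λ - 15 = 0.
Eigenvalues λ = 5, -3.
For λ=5: (A-λI) row 1 is [0, 8], so an eigenvector is (1, 0).
For λ=-3: (A-λI) row 1 is [8, 8], so an eigenvector is (-1, 1).
General solution: c_1e^(5t)(1,0) + c_2e^(-3t)(-1,1).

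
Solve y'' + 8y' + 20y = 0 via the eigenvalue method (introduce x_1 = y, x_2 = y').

Let x_1 = y, x_2 = y'. Then x_1' = x_2 and x_2' = -20x_1 - 8x_2.
A = [[0,1],[-20,-8]]; det(A-λI) = λ^2 + 8λ + 20.
Eigenvalues λ = -4 ± 2i.

y(t) = K_1e^(-4t)cos(2t) + K_2e^(-4t)sin(2t)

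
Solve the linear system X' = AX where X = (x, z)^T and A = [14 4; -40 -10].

Coefficient matrix A = [[14, 4], [-40, -10]].
Characteristic polynomial det(A - λI) = λ^2 - 4λ + 20 = 0.
Eigenvalues λ = 2 ± 4i (complex conjugate pair).
For λ=2+4i: an eigenvector is (0,1) - i(1,-3) = (0 - i, 1 + 3i).
A real fundamental pair from Re and Im of e^((2+4i)t)v: X_1 = e^(2t)(cos(4t)·(0,1) + sin(4t)·(1,-3)), X_2 = e^(2t)(sin(4t)·(0,1) - cos(4t)·(1,-3)).
General solution: C_1X_1 + C_2X_2.

x(t) = C_1e^(2t)sin(4t) - C_2e^(2t)cos(4t), z(t) = -3C_1e^(2t)sin(4t) + C_1e^(2t)cos(4t) + C_2e^(2t)sin(4t) + 3C_2e^(2t)cos(4t)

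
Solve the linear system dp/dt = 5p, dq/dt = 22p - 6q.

Coefficient matrix A = [[5, 0], [22, -6]].
Characteristic polynomial det(A - λI) = λ^2 + λ - 30 = 0.
Eigenvalues λ = -6, 5.
For λ=-6: (A-λI) row 1 is [11, 0], so an eigenvector is (0, -1).
For λ=5: (A-λI) row 2 is [22, -11], so an eigenvector is (-1, -2).
General solution: c_1e^(-6t)(0,-1) + c_2e^(5t)(-1,-2).

p(t) = -c_2e^(5t), q(t) = -c_1e^(-6t) - 2c_2e^(5t)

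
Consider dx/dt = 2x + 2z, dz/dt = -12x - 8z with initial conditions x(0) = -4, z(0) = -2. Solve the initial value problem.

x(t) = -14e^(-2t) + 10e^(-4t), z(t) = 28e^(-2t) - 30e^(-4t)

Coefficient matrix A = [[2, 2], [-12, -8]].
Characteristic polynomial det(A - λI) = λ^2 + 6λ + 8 = 0.
Eigenvalues λ = -2, -4.
For λ=-2: (A-λI) row 1 is [4, 2], so an eigenvector is (1, -2).
For λ=-4: (A-λI) row 1 is [6, 2], so an eigenvector is (-1, 3).
General solution: K_1e^(-2t)(1,-2) + K_2e^(-4t)(-1,3).
Applying x(0)=-4, z(0)=-2 gives K_1=-14, K_2=-10.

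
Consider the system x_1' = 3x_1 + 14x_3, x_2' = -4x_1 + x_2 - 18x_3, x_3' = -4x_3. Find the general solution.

Coefficient matrix A = [[3, 0, 14], [-4, 1, -18], [0, 0, -4]].
det(A - λI) = 0 gives eigenvalues λ = 1, 3, -4.
For λ=1: eigenvector (0,1,0).
For λ=3: eigenvector (1,-2,0).
For λ=-4: eigenvector (-2,2,1).
General solution: K_1e^(t)(0,1,0) + K_2e^(3t)(1,-2,0) + K_3e^(-4t)(-2,2,1).

x_1(t) = K_2e^(3t) - 2K_3e^(-4t), x_2(t) = K_1e^(t) - 2K_2e^(3t) + 2K_3e^(-4t), x_3(t) = K_3e^(-4t)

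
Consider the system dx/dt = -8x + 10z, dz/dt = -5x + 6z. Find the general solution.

x(t) = 3K_1e^(-t)sin(t) + K_1e^(-t)cos(t) + K_2e^(-t)sin(t) - 3K_2e^(-t)cos(t), z(t) = 2K_1e^(-t)sin(t) + K_1e^(-t)cos(t) + K_2e^(-t)sin(t) - 2K_2e^(-t)cos(t)

Coefficient matrix A = [[-8, 10], [-5, 6]].
Characteristic polynomial det(A - λI) = λ^2 + 2λ + 2 = 0.
Eigenvalues λ = -1 ± i (complex conjugate pair).
For λ=-1+i: an eigenvector is (1,1) - i(3,2) = (1 - 3i, 1 - 2i).
A real fundamental pair from Re and Im of e^((-1+i)t)v: X_1 = e^(-t)(cos(t)·(1,1) + sin(t)·(3,2)), X_2 = e^(-t)(sin(t)·(1,1) - cos(t)·(3,2)).
General solution: K_1X_1 + K_2X_2.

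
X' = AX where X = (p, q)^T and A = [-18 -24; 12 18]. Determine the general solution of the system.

p(t) = 2C_1e^(-6t) + C_2e^(6t), q(t) = -C_1e^(-6t) - C_2e^(6t)

Coefficient matrix A = [[-18, -24], [12, 18]].
Characteristic polynomial det(A - λI) = λ^2 - 36 = 0.
Eigenvalues λ = -6, 6.
For λ=-6: (A-λI) row 1 is [-12, -24], so an eigenvector is (2, -1).
For λ=6: (A-λI) row 1 is [-24, -24], so an eigenvector is (1, -1).
General solution: C_1e^(-6t)(2,-1) + C_2e^(6t)(1,-1).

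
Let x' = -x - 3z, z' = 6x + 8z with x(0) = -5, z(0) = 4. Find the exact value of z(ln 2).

A = [[-1,-3],[6,8]]; eigenvalues λ = 5, 2.
Eigenvectors: (1,-2) for λ=5, (1,-1) for λ=2.
From the initial condition, c_1 = 1, c_2 = -6.
z(ln 2) = (1)(2^5)(-2) + (-6)(2^2)(-1) = -40.

-40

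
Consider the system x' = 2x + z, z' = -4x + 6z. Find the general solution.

x(t) = -C_1e^(4t) - C_2te^(4t) + 2C_2e^(4t), z(t) = -2C_1e^(4t) - 2C_2te^(4t) + 3C_2e^(4t)

Coefficient matrix A = [[2, 1], [-4, 6]].
Characteristic polynomial det(A - λI) = λ^2 - 8λ + 16 = 0.
Single eigenvalue λ = 4 with algebraic multiplicity 2.
Eigenvector v = (-1,-2); generalized eigenvector w with (A-λI)w=v is (2,3).
General solution: e^(4t)[C_1·v + C_2·(t·v + w)].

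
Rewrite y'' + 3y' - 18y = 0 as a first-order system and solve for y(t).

Let x_1 = y, x_2 = y'. Then x_1' = x_2 and x_2' = 18x_1 - 3x_2.
A = [[0,1],[18,-3]]; det(A-λI) = λ^2 + 3λ - 18.
Eigenvalues λ = 3, -6 with eigenvectors (1,3), (1,-6).

y(t) = C_1e^(3t) + C_2e^(-6t)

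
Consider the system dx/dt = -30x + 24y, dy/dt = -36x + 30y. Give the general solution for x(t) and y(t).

x(t) = -C_1e^(-6t) - 2C_2e^(6t), y(t) = -C_1e^(-6t) - 3C_2e^(6t)

Coefficient matrix A = [[-30, 24], [-36, 30]].
Characteristic polynomial det(A - λI) = λ^2 - 36 = 0.
Eigenvalues λ = -6, 6.
For λ=-6: (A-λI) row 1 is [-24, 24], so an eigenvector is (-1, -1).
For λ=6: (A-λI) row 1 is [-36, 24], so an eigenvector is (-2, -3).
General solution: C_1e^(-6t)(-1,-1) + C_2e^(6t)(-2,-3).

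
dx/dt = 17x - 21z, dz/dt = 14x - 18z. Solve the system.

x(t) = -c_1e^(-4t) - 3c_2e^(3t), z(t) = -c_1e^(-4t) - 2c_2e^(3t)

Coefficient matrix A = [[17, -21], [14, -18]].
Characteristic polynomial det(A - λI) = λ^2 + λ - 12 = 0.
Eigenvalues λ = -4, 3.
For λ=-4: (A-λI) row 1 is [21, -21], so an eigenvector is (-1, -1).
For λ=3: (A-λI) row 1 is [14, -21], so an eigenvector is (-3, -2).
General solution: c_1e^(-4t)(-1,-1) + c_2e^(3t)(-3,-2).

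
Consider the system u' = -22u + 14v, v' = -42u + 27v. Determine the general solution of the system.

Coefficient matrix A = [[-22, 14], [-42, 27]].
Characteristic polynomial det(A - λI) = λ^2 - 5λ - 6 = 0.
Eigenvalues λ = -1, 6.
For λ=-1: (A-λI) row 1 is [-21, 14], so an eigenvector is (-2, -3).
For λ=6: (A-λI) row 1 is [-28, 14], so an eigenvector is (1, 2).
General solution: K_1e^(-t)(-2,-3) + K_2e^(6t)(1,2).

u(t) = -2K_1e^(-t) + K_2e^(6t), v(t) = -3K_1e^(-t) + 2K_2e^(6t)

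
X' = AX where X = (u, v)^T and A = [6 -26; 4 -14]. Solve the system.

Coefficient matrix A = [[6, -26], [4, -14]].
Characteristic polynomial det(A - λI) = λ^2 + 8λ + 20 = 0.
Eigenvalues λ = -4 ± 2i (complex conjugate pair).
For λ=-4+2i: an eigenvector is (-2,-1) - i(3,1) = (-2 - 3i, -1 - i).
A real fundamental pair from Re and Im of e^((-4+2i)t)v: X_1 = e^(-4t)(cos(2t)·(-2,-1) + sin(2t)·(3,1)), X_2 = e^(-4t)(sin(2t)·(-2,-1) - cos(2t)·(3,1)).
General solution: C_1X_1 + C_2X_2.

u(t) = 3C_1e^(-4t)sin(2t) - 2C_1e^(-4t)cos(2t) - 2C_2e^(-4t)sin(2t) - 3C_2e^(-4t)cos(2t), v(t) = C_1e^(-4t)sin(2t) - C_1e^(-4t)cos(2t) - C_2e^(-4t)sin(2t) - C_2e^(-4t)cos(2t)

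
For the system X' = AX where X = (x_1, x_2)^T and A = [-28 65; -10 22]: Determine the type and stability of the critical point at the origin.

A = [[-28,65],[-10,22]]; det(A-λI) = λ^2 + 6λ + 34.
λ = -3 ± 5i: negative real part.

stable spiral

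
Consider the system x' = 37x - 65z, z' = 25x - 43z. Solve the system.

x(t) = 2c_1e^(-3t)sin(5t) - 3c_1e^(-3t)cos(5t) - 3c_2e^(-3t)sin(5t) - 2c_2e^(-3t)cos(5t), z(t) = c_1e^(-3t)sin(5t) - 2c_1e^(-3t)cos(5t) - 2c_2e^(-3t)sin(5t) - c_2e^(-3t)cos(5t)

Coefficient matrix A = [[37, -65], [25, -43]].
Characteristic polynomial det(A - λI) = λ^2 + 6λ + 34 = 0.
Eigenvalues λ = -3 ± 5i (complex conjugate pair).
For λ=-3+5i: an eigenvector is (-3,-2) - i(2,1) = (-3 - 2i, -2 - i).
A real fundamental pair from Re and Im of e^((-3+5i)t)v: X_1 = e^(-3t)(cos(5t)·(-3,-2) + sin(5t)·(2,1)), X_2 = e^(-3t)(sin(5t)·(-3,-2) - cos(5t)·(2,1)).
General solution: c_1X_1 + c_2X_2.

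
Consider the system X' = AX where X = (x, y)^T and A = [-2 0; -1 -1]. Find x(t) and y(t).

Coefficient matrix A = [[-2, 0], [-1, -1]].
Characteristic polynomial det(A - λI) = λ^2 + 3λ + 2 = 0.
Eigenvalues λ = -1, -2.
For λ=-1: (A-λI) row 1 is [-1, 0], so an eigenvector is (0, -1).
For λ=-2: (A-λI) row 2 is [-1, 1], so an eigenvector is (1, 1).
General solution: C_1e^(-t)(0,-1) + C_2e^(-2t)(1,1).

x(t) = C_2e^(-2t), y(t) = -C_1e^(-t) + C_2e^(-2t)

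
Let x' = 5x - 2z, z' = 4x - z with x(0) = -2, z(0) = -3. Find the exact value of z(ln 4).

A = [[5,-2],[4,-1]]; eigenvalues λ = 1, 3.
Eigenvectors: (1,2) for λ=1, (-1,-1) for λ=3.
From the initial condition, c_1 = -1, c_2 = 1.
z(ln 4) = (-1)(4^1)(2) + (1)(4^3)(-1) = -72.

-72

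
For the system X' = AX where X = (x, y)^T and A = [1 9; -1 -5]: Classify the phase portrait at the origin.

A = [[1,9],[-1,-5]]; det(A-λI) = λ^2 + 4λ + 4.
repeated λ = -2 with a single eigenvector.

stable improper node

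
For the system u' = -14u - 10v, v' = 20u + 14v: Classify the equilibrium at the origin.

center

A = [[-14,-10],[20,14]]; det(A-λI) = λ^2 + 4.
λ = 0 ± 2i: zero real part.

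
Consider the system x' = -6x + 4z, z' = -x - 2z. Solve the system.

Coefficient matrix A = [[-6, 4], [-1, -2]].
Characteristic polynomial det(A - λI) = λ^2 + 8λ + 16 = 0.
Single eigenvalue λ = -4 with algebraic multiplicity 2.
Eigenvector v = (2,1); generalized eigenvector w with (A-λI)w=v is (1,1).
General solution: e^(-4t)[C_1·v + C_2·(t·v + w)].

x(t) = 2C_1e^(-4t) + 2C_2te^(-4t) + C_2e^(-4t), z(t) = C_1e^(-4t) + C_2te^(-4t) + C_2e^(-4t)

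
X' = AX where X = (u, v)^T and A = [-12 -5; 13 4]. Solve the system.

Coefficient matrix A = [[-12, -5], [13, 4]].
Characteristic polynomial det(A - λI) = λ^2 + 8λ + 17 = 0.
Eigenvalues λ = -4 ± i (complex conjugate pair).
For λ=-4+i: an eigenvector is (1,-2) - i(2,-3) = (1 - 2i, -2 + 3i).
A real fundamental pair from Re and Im of e^((-4+i)t)v: X_1 = e^(-4t)(cos(t)·(1,-2) + sin(t)·(2,-3)), X_2 = e^(-4t)(sin(t)·(1,-2) - cos(t)·(2,-3)).
General solution: C_1X_1 + C_2X_2.

u(t) = 2C_1e^(-4t)sin(t) + C_1e^(-4t)cos(t) + C_2e^(-4t)sin(t) - 2C_2e^(-4t)cos(t), v(t) = -3C_1e^(-4t)sin(t) - 2C_1e^(-4t)cos(t) - 2C_2e^(-4t)sin(t) + 3C_2e^(-4t)cos(t)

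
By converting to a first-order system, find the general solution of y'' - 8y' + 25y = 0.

Let x_1 = y, x_2 = y'. Then x_1' = x_2 and x_2' = -25x_1 + 8x_2.
A = [[0,1],[-25,8]]; det(A-λI) = λ^2 - 8λ + 25.
Eigenvalues λ = 4 ± 3i.

y(t) = C_1e^(4t)cos(3t) + C_2e^(4t)sin(3t)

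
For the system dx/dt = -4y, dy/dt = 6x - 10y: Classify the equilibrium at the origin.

stable node

A = [[0,-4],[6,-10]]; det(A-λI) = λ^2 + 10λ + 24.
λ = -4, -6: both negative.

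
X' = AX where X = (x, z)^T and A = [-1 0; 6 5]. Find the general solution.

x(t) = -K_1e^(-t), z(t) = K_1e^(-t) - K_2e^(5t)

Coefficient matrix A = [[-1, 0], [6, 5]].
Characteristic polynomial det(A - λI) = λ^2 - 4λ - 5 = 0.
Eigenvalues λ = -1, 5.
For λ=-1: (A-λI) row 2 is [6, 6], so an eigenvector is (-1, 1).
For λ=5: (A-λI) row 1 is [-6, 0], so an eigenvector is (0, -1).
General solution: K_1e^(-t)(-1,1) + K_2e^(5t)(0,-1).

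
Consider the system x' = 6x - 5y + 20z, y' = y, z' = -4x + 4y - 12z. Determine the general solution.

x(t) = -2c_1e^(-4t) + c_2e^(t) + 5c_3e^(-2t), y(t) = c_2e^(t), z(t) = c_1e^(-4t) - 2c_3e^(-2t)

Coefficient matrix A = [[6, -5, 20], [0, 1, 0], [-4, 4, -12]].
det(A - λI) = 0 gives eigenvalues λ = -4, 1, -2.
For λ=-4: eigenvector (-2,0,1).
For λ=1: eigenvector (1,1,0).
For λ=-2: eigenvector (5,0,-2).
General solution: c_1e^(-4t)(-2,0,1) + c_2e^(t)(1,1,0) + c_3e^(-2t)(5,0,-2).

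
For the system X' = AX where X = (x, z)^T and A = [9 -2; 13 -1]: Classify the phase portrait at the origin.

A = [[9,-2],[13,-1]]; det(A-λI) = λ^2 - 8λ + 17.
λ = 4 ± i: positive real part.

unstable spiral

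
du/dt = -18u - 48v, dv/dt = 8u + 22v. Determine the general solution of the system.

Coefficient matrix A = [[-18, -48], [8, 22]].
Characteristic polynomial det(A - λI) = λ^2 - 4λ - 12 = 0.
Eigenvalues λ = 6, -2.
For λ=6: (A-λI) row 1 is [-24, -48], so an eigenvector is (2, -1).
For λ=-2: (A-λI) row 1 is [-16, -48], so an eigenvector is (3, -1).
General solution: K_1e^(6t)(2,-1) + K_2e^(-2t)(3,-1).

u(t) = 2K_1e^(6t) + 3K_2e^(-2t), v(t) = -K_1e^(6t) - K_2e^(-2t)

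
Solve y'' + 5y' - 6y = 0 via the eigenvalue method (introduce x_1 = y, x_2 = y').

Let x_1 = y, x_2 = y'. Then x_1' = x_2 and x_2' = 6x_1 - 5x_2.
A = [[0,1],[6,-5]]; det(A-λI) = λ^2 + 5λ - 6.
Eigenvalues λ = 1, -6 with eigenvectors (1,1), (1,-6).

y(t) = c_1e^(t) + c_2e^(-6t)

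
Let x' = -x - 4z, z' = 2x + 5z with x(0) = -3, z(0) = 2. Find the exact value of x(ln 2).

-12

A = [[-1,-4],[2,5]]; eigenvalues λ = 1, 3.
Eigenvectors: (-2,1) for λ=1, (-1,1) for λ=3.
From the initial condition, c_1 = 1, c_2 = 1.
x(ln 2) = (1)(2^1)(-2) + (1)(2^3)(-1) = -12.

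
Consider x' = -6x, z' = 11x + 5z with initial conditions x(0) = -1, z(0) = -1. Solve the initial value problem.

Coefficient matrix A = [[-6, 0], [11, 5]].
Characteristic polynomial det(A - λI) = λ^2 + λ - 30 = 0.
Eigenvalues λ = 5, -6.
For λ=5: (A-λI) row 1 is [-11, 0], so an eigenvector is (0, 1).
For λ=-6: (A-λI) row 2 is [11, 11], so an eigenvector is (-1, 1).
General solution: K_1e^(5t)(0,1) + K_2e^(-6t)(-1,1).
Applying x(0)=-1, z(0)=-1 gives K_1=-2, K_2=1.

x(t) = -e^(-6t), z(t) = -2e^(5t) + e^(-6t)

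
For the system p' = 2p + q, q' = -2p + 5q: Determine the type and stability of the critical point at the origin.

unstable node

A = [[2,1],[-2,5]]; det(A-λI) = λ^2 - 7λ + 12.
λ = 3, 4: both positive.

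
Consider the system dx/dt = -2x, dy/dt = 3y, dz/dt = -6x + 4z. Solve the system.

x(t) = K_1e^(-2t), y(t) = K_3e^(3t), z(t) = K_1e^(-2t) + K_2e^(4t)

Coefficient matrix A = [[-2, 0, 0], [0, 3, 0], [-6, 0, 4]].
det(A - λI) = 0 gives eigenvalues λ = -2, 4, 3.
For λ=-2: eigenvector (1,0,1).
For λ=4: eigenvector (0,0,1).
For λ=3: eigenvector (0,1,0).
General solution: K_1e^(-2t)(1,0,1) + K_2e^(4t)(0,0,1) + K_3e^(3t)(0,1,0).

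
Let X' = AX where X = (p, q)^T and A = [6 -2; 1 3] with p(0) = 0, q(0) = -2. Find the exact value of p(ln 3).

648

A = [[6,-2],[1,3]]; eigenvalues λ = 5, 4.
Eigenvectors: (2,1) for λ=5, (-1,-1) for λ=4.
From the initial condition, c_1 = 2, c_2 = 4.
p(ln 3) = (2)(3^5)(2) + (4)(3^4)(-1) = 648.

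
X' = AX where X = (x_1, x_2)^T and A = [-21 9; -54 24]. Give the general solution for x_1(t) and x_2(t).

x_1(t) = c_1e^(-3t) - c_2e^(6t), x_2(t) = 2c_1e^(-3t) - 3c_2e^(6t)

Coefficient matrix A = [[-21, 9], [-54, 24]].
Characteristic polynomial det(A - λI) = λ^2 - 3λ - 18 = 0.
Eigenvalues λ = -3, 6.
For λ=-3: (A-λI) row 1 is [-18, 9], so an eigenvector is (1, 2).
For λ=6: (A-λI) row 1 is [-27, 9], so an eigenvector is (-1, -3).
General solution: c_1e^(-3t)(1,2) + c_2e^(6t)(-1,-3).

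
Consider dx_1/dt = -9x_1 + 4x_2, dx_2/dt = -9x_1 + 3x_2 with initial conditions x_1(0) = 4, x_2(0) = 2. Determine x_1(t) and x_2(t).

Coefficient matrix A = [[-9, 4], [-9, 3]].
Characteristic polynomial det(A - λI) = λ^2 + 6λ + 9 = 0.
Single eigenvalue λ = -3 with algebraic multiplicity 2.
Eigenvector v = (-2,-3); generalized eigenvector w with (A-λI)w=v is (-1,-2).
General solution: e^(-3t)[c_1·v + c_2·(t·v + w)].
Applying x_1(0)=4, x_2(0)=2 gives c_1=-6, c_2=8.

x_1(t) = -16te^(-3t) + 4e^(-3t), x_2(t) = -24te^(-3t) + 2e^(-3t)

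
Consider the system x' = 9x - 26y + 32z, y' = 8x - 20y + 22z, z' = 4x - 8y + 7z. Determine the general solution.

Coefficient matrix A = [[9, -26, 32], [8, -20, 22], [4, -8, 7]].
det(A - λI) = 0 gives eigenvalues λ = 1, -4, -1.
For λ=1: eigenvector (5,4,2).
For λ=-4: eigenvector (2,1,0).
For λ=-1: eigenvector (2,2,1).
General solution: c_1e^(t)(5,4,2) + c_2e^(-4t)(2,1,0) + c_3e^(-t)(2,2,1).

x(t) = 5c_1e^(t) + 2c_2e^(-4t) + 2c_3e^(-t), y(t) = 4c_1e^(t) + c_2e^(-4t) + 2c_3e^(-t), z(t) = 2c_1e^(t) + c_3e^(-t)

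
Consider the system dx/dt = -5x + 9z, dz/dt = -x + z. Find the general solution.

Coefficient matrix A = [[-5, 9], [-1, 1]].
Characteristic polynomial det(A - λI) = λ^2 + 4λ + 4 = 0.
Single eigenvalue λ = -2 with algebraic multiplicity 2.
Eigenvector v = (-3,-1); generalized eigenvector w with (A-λI)w=v is (-2,-1).
General solution: e^(-2t)[K_1·v + K_2·(t·v + w)].

x(t) = -3K_1e^(-2t) - 3K_2te^(-2t) - 2K_2e^(-2t), z(t) = -K_1e^(-2t) - K_2te^(-2t) - K_2e^(-2t)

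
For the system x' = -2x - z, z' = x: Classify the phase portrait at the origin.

stable improper node

A = [[-2,-1],[1,0]]; det(A-λI) = λ^2 + 2λ + 1.
repeated λ = -1 with a single eigenvector.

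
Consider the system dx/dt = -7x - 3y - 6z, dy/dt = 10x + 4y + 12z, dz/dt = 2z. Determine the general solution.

Coefficient matrix A = [[-7, -3, -6], [10, 4, 12], [0, 0, 2]].
det(A - λI) = 0 gives eigenvalues λ = 2, -2, -1.
For λ=2: eigenvector (-2,4,1).
For λ=-2: eigenvector (3,-5,0).
For λ=-1: eigenvector (1,-2,0).
General solution: c_1e^(2t)(-2,4,1) + c_2e^(-2t)(3,-5,0) + c_3e^(-t)(1,-2,0).

x(t) = -2c_1e^(2t) + 3c_2e^(-2t) + c_3e^(-t), y(t) = 4c_1e^(2t) - 5c_2e^(-2t) - 2c_3e^(-t), z(t) = c_1e^(2t)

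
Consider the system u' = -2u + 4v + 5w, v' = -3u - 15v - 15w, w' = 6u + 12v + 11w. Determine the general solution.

u(t) = c_1e^(-4t) + c_2e^(t) + c_3e^(-3t), v(t) = -3c_1e^(-4t) - 3c_2e^(t) - 4c_3e^(-3t), w(t) = 2c_1e^(-4t) + 3c_2e^(t) + 3c_3e^(-3t)

Coefficient matrix A = [[-2, 4, 5], [-3, -15, -15], [6, 12, 11]].
det(A - λI) = 0 gives eigenvalues λ = -4, 1, -3.
For λ=-4: eigenvector (1,-3,2).
For λ=1: eigenvector (1,-3,3).
For λ=-3: eigenvector (1,-4,3).
General solution: c_1e^(-4t)(1,-3,2) + c_2e^(t)(1,-3,3) + c_3e^(-3t)(1,-4,3).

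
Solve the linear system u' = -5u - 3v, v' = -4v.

u(t) = -3K_1e^(-4t) - K_2e^(-5t), v(t) = K_1e^(-4t)

Coefficient matrix A = [[-5, -3], [0, -4]].
Characteristic polynomial det(A - λI) = λ^2 + 9λ + 20 = 0.
Eigenvalues λ = -4, -5.
For λ=-4: (A-λI) row 1 is [-1, -3], so an eigenvector is (-3, 1).
For λ=-5: (A-λI) row 1 is [0, -3], so an eigenvector is (-1, 0).
General solution: K_1e^(-4t)(-3,1) + K_2e^(-5t)(-1,0).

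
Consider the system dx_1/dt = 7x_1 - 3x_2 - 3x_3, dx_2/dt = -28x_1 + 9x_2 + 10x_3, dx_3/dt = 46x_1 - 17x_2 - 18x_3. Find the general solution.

Coefficient matrix A = [[7, -3, -3], [-28, 9, 10], [46, -17, -18]].
det(A - λI) = 0 gives eigenvalues λ = -2, -1, 1.
For λ=-2: eigenvector (1,-2,5).
For λ=-1: eigenvector (0,1,-1).
For λ=1: eigenvector (1,-4,6).
General solution: K_1e^(-2t)(1,-2,5) + K_2e^(-t)(0,1,-1) + K_3e^(t)(1,-4,6).

x_1(t) = K_1e^(-2t) + K_3e^(t), x_2(t) = -2K_1e^(-2t) + K_2e^(-t) - 4K_3e^(t), x_3(t) = 5K_1e^(-2t) - K_2e^(-t) + 6K_3e^(t)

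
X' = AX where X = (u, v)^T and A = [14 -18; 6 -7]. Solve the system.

Coefficient matrix A = [[14, -18], [6, -7]].
Characteristic polynomial det(A - λI) = λ^2 - 7λ + 10 = 0.
Eigenvalues λ = 5, 2.
For λ=5: (A-λI) row 1 is [9, -18], so an eigenvector is (-2, -1).
For λ=2: (A-λI) row 1 is [12, -18], so an eigenvector is (-3, -2).
General solution: C_1e^(5t)(-2,-1) + C_2e^(2t)(-3,-2).

u(t) = -2C_1e^(5t) - 3C_2e^(2t), v(t) = -C_1e^(5t) - 2C_2e^(2t)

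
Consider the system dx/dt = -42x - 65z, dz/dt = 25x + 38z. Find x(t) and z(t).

Coefficient matrix A = [[-42, -65], [25, 38]].
Characteristic polynomial det(A - λI) = λ^2 + 4λ + 29 = 0.
Eigenvalues λ = -2 ± 5i (complex conjugate pair).
For λ=-2+5i: an eigenvector is (2,-1) - i(-3,2) = (2 + 3i, -1 - 2i).
A real fundamental pair from Re and Im of e^((-2+5i)t)v: X_1 = e^(-2t)(cos(5t)·(2,-1) + sin(5t)·(-3,2)), X_2 = e^(-2t)(sin(5t)·(2,-1) - cos(5t)·(-3,2)).
General solution: c_1X_1 + c_2X_2.

x(t) = -3c_1e^(-2t)sin(5t) + 2c_1e^(-2t)cos(5t) + 2c_2e^(-2t)sin(5t) + 3c_2e^(-2t)cos(5t), z(t) = 2c_1e^(-2t)sin(5t) - c_1e^(-2t)cos(5t) - c_2e^(-2t)sin(5t) - 2c_2e^(-2t)cos(5t)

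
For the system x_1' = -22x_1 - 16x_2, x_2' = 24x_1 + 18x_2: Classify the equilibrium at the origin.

A = [[-22,-16],[24,18]]; det(A-λI) = λ^2 + 4λ - 12.
λ = -6, 2: opposite signs.

saddle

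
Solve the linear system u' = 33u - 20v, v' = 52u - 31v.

Coefficient matrix A = [[33, -20], [52, -31]].
Characteristic polynomial det(A - λI) = λ^2 - 2λ + 17 = 0.
Eigenvalues λ = 1 ± 4i (complex conjugate pair).
For λ=1+4i: an eigenvector is (1,2) - i(-2,-3) = (1 + 2i, 2 + 3i).
A real fundamental pair from Re and Im of e^((1+4i)t)v: X_1 = e^(t)(cos(4t)·(1,2) + sin(4t)·(-2,-3)), X_2 = e^(t)(sin(4t)·(1,2) - cos(4t)·(-2,-3)).
General solution: K_1X_1 + K_2X_2.

u(t) = -2K_1e^(t)sin(4t) + K_1e^(t)cos(4t) + K_2e^(t)sin(4t) + 2K_2e^(t)cos(4t), v(t) = -3K_1e^(t)sin(4t) + 2K_1e^(t)cos(4t) + 2K_2e^(t)sin(4t) + 3K_2e^(t)cos(4t)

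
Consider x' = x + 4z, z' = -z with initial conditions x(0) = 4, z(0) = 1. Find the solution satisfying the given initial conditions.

x(t) = 6e^(t) - 2e^(-t), z(t) = e^(-t)

Coefficient matrix A = [[1, 4], [0, -1]].
Characteristic polynomial det(A - λI) = λ^2 - 1 = 0.
Eigenvalues λ = 1, -1.
For λ=1: (A-λI) row 1 is [0, 4], so an eigenvector is (1, 0).
For λ=-1: (A-λI) row 1 is [2, 4], so an eigenvector is (-2, 1).
General solution: C_1e^(t)(1,0) + C_2e^(-t)(-2,1).
Applying x(0)=4, z(0)=1 gives C_1=6, C_2=1.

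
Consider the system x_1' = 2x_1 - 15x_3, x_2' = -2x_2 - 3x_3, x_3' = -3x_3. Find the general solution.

Coefficient matrix A = [[2, 0, -15], [0, -2, -3], [0, 0, -3]].
det(A - λI) = 0 gives eigenvalues λ = 2, -2, -3.
For λ=2: eigenvector (1,0,0).
For λ=-2: eigenvector (0,1,0).
For λ=-3: eigenvector (3,3,1).
General solution: C_1e^(2t)(1,0,0) + C_2e^(-2t)(0,1,0) + C_3e^(-3t)(3,3,1).

x_1(t) = C_1e^(2t) + 3C_3e^(-3t), x_2(t) = C_2e^(-2t) + 3C_3e^(-3t), x_3(t) = C_3e^(-3t)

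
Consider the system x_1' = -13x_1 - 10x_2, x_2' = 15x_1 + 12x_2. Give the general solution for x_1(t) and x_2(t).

x_1(t) = K_1e^(-3t) + 2K_2e^(2t), x_2(t) = -K_1e^(-3t) - 3K_2e^(2t)

Coefficient matrix A = [[-13, -10], [15, 12]].
Characteristic polynomial det(A - λI) = λ^2 + λ - 6 = 0.
Eigenvalues λ = -3, 2.
For λ=-3: (A-λI) row 1 is [-10, -10], so an eigenvector is (1, -1).
For λ=2: (A-λI) row 1 is [-15, -10], so an eigenvector is (2, -3).
General solution: K_1e^(-3t)(1,-1) + K_2e^(2t)(2,-3).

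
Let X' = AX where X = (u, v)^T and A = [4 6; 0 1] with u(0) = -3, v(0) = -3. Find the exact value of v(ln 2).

-6

A = [[4,6],[0,1]]; eigenvalues λ = 4, 1.
Eigenvectors: (-1,0) for λ=4, (-2,1) for λ=1.
From the initial condition, c_1 = 9, c_2 = -3.
v(ln 2) = (9)(2^4)(0) + (-3)(2^1)(1) = -6.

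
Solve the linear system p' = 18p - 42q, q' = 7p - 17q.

Coefficient matrix A = [[18, -42], [7, -17]].
Characteristic polynomial det(A - λI) = λ^2 - λ - 12 = 0.
Eigenvalues λ = -3, 4.
For λ=-3: (A-λI) row 1 is [21, -42], so an eigenvector is (-2, -1).
For λ=4: (A-λI) row 1 is [14, -42], so an eigenvector is (-3, -1).
General solution: c_1e^(-3t)(-2,-1) + c_2e^(4t)(-3,-1).

p(t) = -2c_1e^(-3t) - 3c_2e^(4t), q(t) = -c_1e^(-3t) - c_2e^(4t)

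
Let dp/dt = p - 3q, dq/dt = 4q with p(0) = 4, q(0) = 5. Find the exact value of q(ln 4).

A = [[1,-3],[0,4]]; eigenvalues λ = 4, 1.
Eigenvectors: (1,-1) for λ=4, (1,0) for λ=1.
From the initial condition, c_1 = -5, c_2 = 9.
q(ln 4) = (-5)(4^4)(-1) + (9)(4^1)(0) = 1280.

1280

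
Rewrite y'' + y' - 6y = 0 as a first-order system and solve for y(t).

Let x_1 = y, x_2 = y'. Then x_1' = x_2 and x_2' = 6x_1 - x_2.
A = [[0,1],[6,-1]]; det(A-λI) = λ^2 + λ - 6.
Eigenvalues λ = 2, -3 with eigenvectors (1,2), (1,-3).

y(t) = C_1e^(2t) + C_2e^(-3t)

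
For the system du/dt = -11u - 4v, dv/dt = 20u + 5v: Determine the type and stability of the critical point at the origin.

stable spiral

A = [[-11,-4],[20,5]]; det(A-λI) = λ^2 + 6λ + 25.
λ = -3 ± 4i: negative real part.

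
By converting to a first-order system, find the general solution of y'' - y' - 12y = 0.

Let x_1 = y, x_2 = y'. Then x_1' = x_2 and x_2' = 12x_1 + x_2.
A = [[0,1],[12,1]]; det(A-λI) = λ^2 - λ - 12.
Eigenvalues λ = 4, -3 with eigenvectors (1,4), (1,-3).

y(t) = K_1e^(4t) + K_2e^(-3t)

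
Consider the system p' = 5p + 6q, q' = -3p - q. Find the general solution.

Coefficient matrix A = [[5, 6], [-3, -1]].
Characteristic polynomial det(A - λI) = λ^2 - 4λ + 13 = 0.
Eigenvalues λ = 2 ± 3i (complex conjugate pair).
For λ=2+3i: an eigenvector is (-1,0) - i(-1,1) = (-1 + i, 0 - i).
A real fundamental pair from Re and Im of e^((2+3i)t)v: X_1 = e^(2t)(cos(3t)·(-1,0) + sin(3t)·(-1,1)), X_2 = e^(2t)(sin(3t)·(-1,0) - cos(3t)·(-1,1)).
General solution: C_1X_1 + C_2X_2.

p(t) = -C_1e^(2t)sin(3t) - C_1e^(2t)cos(3t) - C_2e^(2t)sin(3t) + C_2e^(2t)cos(3t), q(t) = C_1e^(2t)sin(3t) - C_2e^(2t)cos(3t)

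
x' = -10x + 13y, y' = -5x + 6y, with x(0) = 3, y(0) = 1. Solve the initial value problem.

x(t) = -11e^(-2t)sin(t) + 3e^(-2t)cos(t), y(t) = -7e^(-2t)sin(t) + e^(-2t)cos(t)

Coefficient matrix A = [[-10, 13], [-5, 6]].
Characteristic polynomial det(A - λI) = λ^2 + 4λ + 5 = 0.
Eigenvalues λ = -2 ± i (complex conjugate pair).
For λ=-2+i: an eigenvector is (3,2) - i(2,1) = (3 - 2i, 2 - i).
A real fundamental pair from Re and Im of e^((-2+i)t)v: X_1 = e^(-2t)(cos(t)·(3,2) + sin(t)·(2,1)), X_2 = e^(-2t)(sin(t)·(3,2) - cos(t)·(2,1)).
General solution: K_1X_1 + K_2X_2.
Applying x(0)=3, y(0)=1 gives K_1=-1, K_2=-3.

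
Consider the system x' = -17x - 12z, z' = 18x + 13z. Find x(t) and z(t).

Coefficient matrix A = [[-17, -12], [18, 13]].
Characteristic polynomial det(A - λI) = λ^2 + 4λ - 5 = 0.
Eigenvalues λ = 1, -5.
For λ=1: (A-λI) row 1 is [-18, -12], so an eigenvector is (2, -3).
For λ=-5: (A-λI) row 1 is [-12, -12], so an eigenvector is (-1, 1).
General solution: C_1e^(t)(2,-3) + C_2e^(-5t)(-1,1).

x(t) = 2C_1e^(t) - C_2e^(-5t), z(t) = -3C_1e^(t) + C_2e^(-5t)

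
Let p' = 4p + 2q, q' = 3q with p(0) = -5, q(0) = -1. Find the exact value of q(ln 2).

-8

A = [[4,2],[0,3]]; eigenvalues λ = 3, 4.
Eigenvectors: (-2,1) for λ=3, (-1,0) for λ=4.
From the initial condition, c_1 = -1, c_2 = 7.
q(ln 2) = (-1)(2^3)(1) + (7)(2^4)(0) = -8.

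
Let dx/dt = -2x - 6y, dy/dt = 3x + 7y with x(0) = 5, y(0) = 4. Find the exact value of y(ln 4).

3292

A = [[-2,-6],[3,7]]; eigenvalues λ = 4, 1.
Eigenvectors: (-1,1) for λ=4, (-2,1) for λ=1.
From the initial condition, c_1 = 13, c_2 = -9.
y(ln 4) = (13)(4^4)(1) + (-9)(4^1)(1) = 3292.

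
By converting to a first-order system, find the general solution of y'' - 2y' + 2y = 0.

Let x_1 = y, x_2 = y'. Then x_1' = x_2 and x_2' = -2x_1 + 2x_2.
A = [[0,1],[-2,2]]; det(A-λI) = λ^2 - 2λ + 2.
Eigenvalues λ = 1 ± i.

y(t) = c_1e^(t)cos(t) + c_2e^(t)sin(t)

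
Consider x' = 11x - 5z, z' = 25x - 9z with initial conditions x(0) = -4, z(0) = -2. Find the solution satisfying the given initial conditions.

x(t) = -6e^(t)sin(5t) - 4e^(t)cos(5t), z(t) = -16e^(t)sin(5t) - 2e^(t)cos(5t)

Coefficient matrix A = [[11, -5], [25, -9]].
Characteristic polynomial det(A - λI) = λ^2 - 2λ + 26 = 0.
Eigenvalues λ = 1 ± 5i (complex conjugate pair).
For λ=1+5i: an eigenvector is (1,2) - i(0,1) = (1, 2 - i).
A real fundamental pair from Re and Im of e^((1+5i)t)v: X_1 = e^(t)(cos(5t)·(1,2) + sin(5t)·(0,1)), X_2 = e^(t)(sin(5t)·(1,2) - cos(5t)·(0,1)).
General solution: C_1X_1 + C_2X_2.
Applying x(0)=-4, z(0)=-2 gives C_1=-4, C_2=-6.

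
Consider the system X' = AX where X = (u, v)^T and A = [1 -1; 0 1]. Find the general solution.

u(t) = -K_1e^(t) - K_2te^(t) - 3K_2e^(t), v(t) = K_2e^(t)

Coefficient matrix A = [[1, -1], [0, 1]].
Characteristic polynomial det(A - λI) = λ^2 - 2λ + 1 = 0.
Single eigenvalue λ = 1 with algebraic multiplicity 2.
Eigenvector v = (-1,0); generalized eigenvector w with (A-λI)w=v is (-3,1).
General solution: e^(t)[K_1·v + K_2·(t·v + w)].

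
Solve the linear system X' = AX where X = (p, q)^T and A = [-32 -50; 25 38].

Coefficient matrix A = [[-32, -50], [25, 38]].
Characteristic polynomial det(A - λI) = λ^2 - 6λ + 34 = 0.
Eigenvalues λ = 3 ± 5i (complex conjugate pair).
For λ=3+5i: an eigenvector is (1,-1) - i(3,-2) = (1 - 3i, -1 + 2i).
A real fundamental pair from Re and Im of e^((3+5i)t)v: X_1 = e^(3t)(cos(5t)·(1,-1) + sin(5t)·(3,-2)), X_2 = e^(3t)(sin(5t)·(1,-1) - cos(5t)·(3,-2)).
General solution: C_1X_1 + C_2X_2.

p(t) = 3C_1e^(3t)sin(5t) + C_1e^(3t)cos(5t) + C_2e^(3t)sin(5t) - 3C_2e^(3t)cos(5t), q(t) = -2C_1e^(3t)sin(5t) - C_1e^(3t)cos(5t) - C_2e^(3t)sin(5t) + 2C_2e^(3t)cos(5t)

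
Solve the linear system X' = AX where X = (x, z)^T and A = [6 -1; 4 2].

x(t) = -K_1e^(4t) - K_2te^(4t) - 2K_2e^(4t), z(t) = -2K_1e^(4t) - 2K_2te^(4t) - 3K_2e^(4t)

Coefficient matrix A = [[6, -1], [4, 2]].
Characteristic polynomial det(A - λI) = λ^2 - 8λ + 16 = 0.
Single eigenvalue λ = 4 with algebraic multiplicity 2.
Eigenvector v = (-1,-2); generalized eigenvector w with (A-λI)w=v is (-2,-3).
General solution: e^(4t)[K_1·v + K_2·(t·v + w)].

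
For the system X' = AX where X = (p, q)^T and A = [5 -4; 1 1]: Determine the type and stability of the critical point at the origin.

unstable improper node

A = [[5,-4],[1,1]]; det(A-λI) = λ^2 - 6λ + 9.
repeated λ = 3 with a single eigenvector.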